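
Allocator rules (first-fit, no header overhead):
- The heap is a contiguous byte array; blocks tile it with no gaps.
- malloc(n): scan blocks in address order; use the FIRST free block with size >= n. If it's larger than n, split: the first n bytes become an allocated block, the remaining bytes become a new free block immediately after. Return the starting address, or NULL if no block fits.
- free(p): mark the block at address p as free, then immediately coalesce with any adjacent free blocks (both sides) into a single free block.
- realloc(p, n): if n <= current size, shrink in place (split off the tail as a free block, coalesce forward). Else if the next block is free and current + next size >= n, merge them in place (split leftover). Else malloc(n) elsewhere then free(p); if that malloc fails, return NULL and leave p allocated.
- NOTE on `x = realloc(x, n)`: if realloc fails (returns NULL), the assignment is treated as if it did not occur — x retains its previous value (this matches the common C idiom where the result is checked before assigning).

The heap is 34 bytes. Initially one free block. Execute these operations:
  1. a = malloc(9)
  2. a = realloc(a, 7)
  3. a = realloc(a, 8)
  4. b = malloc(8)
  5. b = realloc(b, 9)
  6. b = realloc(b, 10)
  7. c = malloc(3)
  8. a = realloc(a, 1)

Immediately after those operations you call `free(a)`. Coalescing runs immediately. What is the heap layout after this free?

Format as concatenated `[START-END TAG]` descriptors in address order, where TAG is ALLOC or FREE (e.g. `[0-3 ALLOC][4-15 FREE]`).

Op 1: a = malloc(9) -> a = 0; heap: [0-8 ALLOC][9-33 FREE]
Op 2: a = realloc(a, 7) -> a = 0; heap: [0-6 ALLOC][7-33 FREE]
Op 3: a = realloc(a, 8) -> a = 0; heap: [0-7 ALLOC][8-33 FREE]
Op 4: b = malloc(8) -> b = 8; heap: [0-7 ALLOC][8-15 ALLOC][16-33 FREE]
Op 5: b = realloc(b, 9) -> b = 8; heap: [0-7 ALLOC][8-16 ALLOC][17-33 FREE]
Op 6: b = realloc(b, 10) -> b = 8; heap: [0-7 ALLOC][8-17 ALLOC][18-33 FREE]
Op 7: c = malloc(3) -> c = 18; heap: [0-7 ALLOC][8-17 ALLOC][18-20 ALLOC][21-33 FREE]
Op 8: a = realloc(a, 1) -> a = 0; heap: [0-0 ALLOC][1-7 FREE][8-17 ALLOC][18-20 ALLOC][21-33 FREE]
free(a): a = 0 -> block [0-0 ALLOC]; mark free, coalesce with adjacent free neighbors -> [0-7 FREE][8-17 ALLOC][18-20 ALLOC][21-33 FREE]

Answer: [0-7 FREE][8-17 ALLOC][18-20 ALLOC][21-33 FREE]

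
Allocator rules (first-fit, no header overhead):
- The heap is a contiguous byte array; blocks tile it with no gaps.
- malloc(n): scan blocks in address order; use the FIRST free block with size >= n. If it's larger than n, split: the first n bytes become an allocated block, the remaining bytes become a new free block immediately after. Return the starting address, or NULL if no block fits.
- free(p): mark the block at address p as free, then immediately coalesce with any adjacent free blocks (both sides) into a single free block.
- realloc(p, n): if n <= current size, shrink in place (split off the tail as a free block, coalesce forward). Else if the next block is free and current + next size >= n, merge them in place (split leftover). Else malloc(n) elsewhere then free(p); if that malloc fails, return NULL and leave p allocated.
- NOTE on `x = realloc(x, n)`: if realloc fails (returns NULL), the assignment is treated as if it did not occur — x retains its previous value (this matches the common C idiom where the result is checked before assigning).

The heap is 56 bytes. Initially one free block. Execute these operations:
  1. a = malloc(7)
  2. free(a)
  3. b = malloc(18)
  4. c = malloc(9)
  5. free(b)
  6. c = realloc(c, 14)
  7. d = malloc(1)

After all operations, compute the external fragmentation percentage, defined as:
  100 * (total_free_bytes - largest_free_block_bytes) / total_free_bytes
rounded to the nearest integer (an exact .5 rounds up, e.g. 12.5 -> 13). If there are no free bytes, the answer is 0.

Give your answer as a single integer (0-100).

Answer: 41

Derivation:
Op 1: a = malloc(7) -> a = 0; heap: [0-6 ALLOC][7-55 FREE]
Op 2: free(a) -> (freed a); heap: [0-55 FREE]
Op 3: b = malloc(18) -> b = 0; heap: [0-17 ALLOC][18-55 FREE]
Op 4: c = malloc(9) -> c = 18; heap: [0-17 ALLOC][18-26 ALLOC][27-55 FREE]
Op 5: free(b) -> (freed b); heap: [0-17 FREE][18-26 ALLOC][27-55 FREE]
Op 6: c = realloc(c, 14) -> c = 18; heap: [0-17 FREE][18-31 ALLOC][32-55 FREE]
Op 7: d = malloc(1) -> d = 0; heap: [0-0 ALLOC][1-17 FREE][18-31 ALLOC][32-55 FREE]
Free blocks: [17 24] total_free=41 largest=24 -> 100*(41-24)/41 = 1700/41 ≈ 41.463 -> rounds to 41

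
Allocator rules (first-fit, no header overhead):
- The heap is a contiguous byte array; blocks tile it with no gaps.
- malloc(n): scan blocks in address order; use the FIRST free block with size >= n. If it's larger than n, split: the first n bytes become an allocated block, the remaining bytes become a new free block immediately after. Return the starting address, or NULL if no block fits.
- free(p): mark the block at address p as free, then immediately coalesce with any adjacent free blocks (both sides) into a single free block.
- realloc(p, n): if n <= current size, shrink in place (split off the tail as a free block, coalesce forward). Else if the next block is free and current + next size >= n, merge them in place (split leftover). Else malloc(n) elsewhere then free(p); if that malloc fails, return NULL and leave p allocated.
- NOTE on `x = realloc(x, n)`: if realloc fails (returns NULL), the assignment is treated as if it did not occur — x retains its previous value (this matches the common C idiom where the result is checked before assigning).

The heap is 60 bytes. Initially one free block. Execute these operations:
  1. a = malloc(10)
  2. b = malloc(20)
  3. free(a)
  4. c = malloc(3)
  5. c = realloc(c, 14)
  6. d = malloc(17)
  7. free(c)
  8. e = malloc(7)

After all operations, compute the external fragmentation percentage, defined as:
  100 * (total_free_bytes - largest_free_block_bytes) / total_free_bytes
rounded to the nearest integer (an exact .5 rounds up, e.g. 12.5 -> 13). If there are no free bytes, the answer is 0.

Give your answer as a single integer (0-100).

Op 1: a = malloc(10) -> a = 0; heap: [0-9 ALLOC][10-59 FREE]
Op 2: b = malloc(20) -> b = 10; heap: [0-9 ALLOC][10-29 ALLOC][30-59 FREE]
Op 3: free(a) -> (freed a); heap: [0-9 FREE][10-29 ALLOC][30-59 FREE]
Op 4: c = malloc(3) -> c = 0; heap: [0-2 ALLOC][3-9 FREE][10-29 ALLOC][30-59 FREE]
Op 5: c = realloc(c, 14) -> c = 30; heap: [0-9 FREE][10-29 ALLOC][30-43 ALLOC][44-59 FREE]
Op 6: d = malloc(17) -> d = NULL; heap: [0-9 FREE][10-29 ALLOC][30-43 ALLOC][44-59 FREE]
Op 7: free(c) -> (freed c); heap: [0-9 FREE][10-29 ALLOC][30-59 FREE]
Op 8: e = malloc(7) -> e = 0; heap: [0-6 ALLOC][7-9 FREE][10-29 ALLOC][30-59 FREE]
Free blocks: [3 30] total_free=33 largest=30 -> 100*(33-30)/33 = 300/33 ≈ 9.091 -> rounds to 9

Answer: 9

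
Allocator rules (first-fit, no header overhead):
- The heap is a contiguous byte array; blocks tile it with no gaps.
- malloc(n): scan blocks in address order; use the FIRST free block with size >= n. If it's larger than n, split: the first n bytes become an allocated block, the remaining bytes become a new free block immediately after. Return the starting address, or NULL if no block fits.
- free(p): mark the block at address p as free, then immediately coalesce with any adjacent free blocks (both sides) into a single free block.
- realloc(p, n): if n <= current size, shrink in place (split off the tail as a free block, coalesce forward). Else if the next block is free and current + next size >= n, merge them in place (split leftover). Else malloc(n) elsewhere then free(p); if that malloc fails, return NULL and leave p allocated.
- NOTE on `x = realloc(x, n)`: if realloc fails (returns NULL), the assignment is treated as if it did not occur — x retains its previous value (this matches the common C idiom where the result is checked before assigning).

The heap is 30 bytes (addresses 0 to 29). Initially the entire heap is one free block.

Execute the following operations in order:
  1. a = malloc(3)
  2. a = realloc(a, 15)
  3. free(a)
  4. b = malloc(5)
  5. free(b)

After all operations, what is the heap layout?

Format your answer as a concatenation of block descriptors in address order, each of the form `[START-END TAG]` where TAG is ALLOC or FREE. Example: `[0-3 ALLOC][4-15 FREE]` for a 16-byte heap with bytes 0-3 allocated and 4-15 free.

Answer: [0-29 FREE]

Derivation:
Op 1: a = malloc(3) -> a = 0; heap: [0-2 ALLOC][3-29 FREE]
Op 2: a = realloc(a, 15) -> a = 0; heap: [0-14 ALLOC][15-29 FREE]
Op 3: free(a) -> (freed a); heap: [0-29 FREE]
Op 4: b = malloc(5) -> b = 0; heap: [0-4 ALLOC][5-29 FREE]
Op 5: free(b) -> (freed b); heap: [0-29 FREE]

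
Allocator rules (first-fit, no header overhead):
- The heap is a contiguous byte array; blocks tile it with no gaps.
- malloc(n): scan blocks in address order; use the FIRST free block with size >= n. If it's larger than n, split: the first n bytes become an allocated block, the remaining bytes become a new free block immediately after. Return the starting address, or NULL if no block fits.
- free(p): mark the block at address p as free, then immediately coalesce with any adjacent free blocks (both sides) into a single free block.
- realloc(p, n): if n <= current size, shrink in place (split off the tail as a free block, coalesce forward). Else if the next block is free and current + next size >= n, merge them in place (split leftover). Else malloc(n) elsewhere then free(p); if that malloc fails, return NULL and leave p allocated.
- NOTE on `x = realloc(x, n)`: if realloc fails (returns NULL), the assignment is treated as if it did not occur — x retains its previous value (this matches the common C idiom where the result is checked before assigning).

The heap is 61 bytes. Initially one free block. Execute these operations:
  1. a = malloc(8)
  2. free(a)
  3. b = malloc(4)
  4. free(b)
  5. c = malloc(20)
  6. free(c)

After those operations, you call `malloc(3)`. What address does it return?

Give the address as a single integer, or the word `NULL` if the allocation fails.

Answer: 0

Derivation:
Op 1: a = malloc(8) -> a = 0; heap: [0-7 ALLOC][8-60 FREE]
Op 2: free(a) -> (freed a); heap: [0-60 FREE]
Op 3: b = malloc(4) -> b = 0; heap: [0-3 ALLOC][4-60 FREE]
Op 4: free(b) -> (freed b); heap: [0-60 FREE]
Op 5: c = malloc(20) -> c = 0; heap: [0-19 ALLOC][20-60 FREE]
Op 6: free(c) -> (freed c); heap: [0-60 FREE]
malloc(3): first-fit scan over [0-60 FREE] -> 0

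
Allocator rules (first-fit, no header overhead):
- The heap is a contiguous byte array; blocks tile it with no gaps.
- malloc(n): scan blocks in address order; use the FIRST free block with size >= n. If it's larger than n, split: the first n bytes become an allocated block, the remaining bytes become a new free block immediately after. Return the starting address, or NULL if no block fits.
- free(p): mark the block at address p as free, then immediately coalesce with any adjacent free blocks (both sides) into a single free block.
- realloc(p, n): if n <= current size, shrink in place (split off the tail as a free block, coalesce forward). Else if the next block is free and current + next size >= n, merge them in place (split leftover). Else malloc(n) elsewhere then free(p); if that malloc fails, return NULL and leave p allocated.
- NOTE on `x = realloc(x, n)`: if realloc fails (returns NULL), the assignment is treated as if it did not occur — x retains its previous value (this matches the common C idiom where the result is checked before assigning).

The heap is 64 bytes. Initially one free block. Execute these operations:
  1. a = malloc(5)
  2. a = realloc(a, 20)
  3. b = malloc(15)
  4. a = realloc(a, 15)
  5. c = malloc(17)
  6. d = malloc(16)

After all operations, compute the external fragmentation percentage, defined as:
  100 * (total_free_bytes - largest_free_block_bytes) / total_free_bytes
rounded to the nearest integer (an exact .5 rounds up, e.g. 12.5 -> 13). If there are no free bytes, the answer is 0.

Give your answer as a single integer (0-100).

Op 1: a = malloc(5) -> a = 0; heap: [0-4 ALLOC][5-63 FREE]
Op 2: a = realloc(a, 20) -> a = 0; heap: [0-19 ALLOC][20-63 FREE]
Op 3: b = malloc(15) -> b = 20; heap: [0-19 ALLOC][20-34 ALLOC][35-63 FREE]
Op 4: a = realloc(a, 15) -> a = 0; heap: [0-14 ALLOC][15-19 FREE][20-34 ALLOC][35-63 FREE]
Op 5: c = malloc(17) -> c = 35; heap: [0-14 ALLOC][15-19 FREE][20-34 ALLOC][35-51 ALLOC][52-63 FREE]
Op 6: d = malloc(16) -> d = NULL; heap: [0-14 ALLOC][15-19 FREE][20-34 ALLOC][35-51 ALLOC][52-63 FREE]
Free blocks: [5 12] total_free=17 largest=12 -> 100*(17-12)/17 = 500/17 ≈ 29.412 -> rounds to 29

Answer: 29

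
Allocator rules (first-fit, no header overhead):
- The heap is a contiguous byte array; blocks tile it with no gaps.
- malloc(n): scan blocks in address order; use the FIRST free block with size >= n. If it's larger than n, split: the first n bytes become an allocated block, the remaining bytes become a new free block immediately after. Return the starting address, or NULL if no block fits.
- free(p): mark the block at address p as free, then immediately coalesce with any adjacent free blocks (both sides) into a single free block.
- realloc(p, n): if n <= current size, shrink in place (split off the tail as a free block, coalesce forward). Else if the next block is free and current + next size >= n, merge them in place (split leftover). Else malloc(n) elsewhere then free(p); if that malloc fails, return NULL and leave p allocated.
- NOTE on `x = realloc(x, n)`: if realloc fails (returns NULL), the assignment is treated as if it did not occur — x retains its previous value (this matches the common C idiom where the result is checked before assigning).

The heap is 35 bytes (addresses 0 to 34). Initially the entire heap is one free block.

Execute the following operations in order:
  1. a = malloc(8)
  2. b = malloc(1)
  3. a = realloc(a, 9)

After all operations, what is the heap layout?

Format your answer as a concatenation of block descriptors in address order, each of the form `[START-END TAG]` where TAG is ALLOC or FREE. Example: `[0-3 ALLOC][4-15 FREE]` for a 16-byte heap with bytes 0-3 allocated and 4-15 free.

Op 1: a = malloc(8) -> a = 0; heap: [0-7 ALLOC][8-34 FREE]
Op 2: b = malloc(1) -> b = 8; heap: [0-7 ALLOC][8-8 ALLOC][9-34 FREE]
Op 3: a = realloc(a, 9) -> a = 9; heap: [0-7 FREE][8-8 ALLOC][9-17 ALLOC][18-34 FREE]

Answer: [0-7 FREE][8-8 ALLOC][9-17 ALLOC][18-34 FREE]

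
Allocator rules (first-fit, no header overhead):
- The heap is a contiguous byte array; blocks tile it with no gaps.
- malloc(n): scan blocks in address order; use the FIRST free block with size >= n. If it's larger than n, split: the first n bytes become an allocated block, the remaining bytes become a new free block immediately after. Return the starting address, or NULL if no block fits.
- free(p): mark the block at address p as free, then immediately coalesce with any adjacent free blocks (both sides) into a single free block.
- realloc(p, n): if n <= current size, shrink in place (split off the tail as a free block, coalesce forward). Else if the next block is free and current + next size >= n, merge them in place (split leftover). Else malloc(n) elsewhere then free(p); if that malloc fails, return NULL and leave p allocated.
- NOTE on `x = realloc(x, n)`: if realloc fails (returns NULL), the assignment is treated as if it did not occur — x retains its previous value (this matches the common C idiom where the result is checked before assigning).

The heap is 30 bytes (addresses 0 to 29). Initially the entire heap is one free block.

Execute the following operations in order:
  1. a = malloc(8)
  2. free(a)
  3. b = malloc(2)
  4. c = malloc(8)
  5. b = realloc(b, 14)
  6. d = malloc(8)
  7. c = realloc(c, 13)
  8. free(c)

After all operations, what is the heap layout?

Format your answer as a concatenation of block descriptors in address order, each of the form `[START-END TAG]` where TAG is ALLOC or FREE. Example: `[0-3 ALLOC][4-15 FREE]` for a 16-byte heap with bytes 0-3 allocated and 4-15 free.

Op 1: a = malloc(8) -> a = 0; heap: [0-7 ALLOC][8-29 FREE]
Op 2: free(a) -> (freed a); heap: [0-29 FREE]
Op 3: b = malloc(2) -> b = 0; heap: [0-1 ALLOC][2-29 FREE]
Op 4: c = malloc(8) -> c = 2; heap: [0-1 ALLOC][2-9 ALLOC][10-29 FREE]
Op 5: b = realloc(b, 14) -> b = 10; heap: [0-1 FREE][2-9 ALLOC][10-23 ALLOC][24-29 FREE]
Op 6: d = malloc(8) -> d = NULL; heap: [0-1 FREE][2-9 ALLOC][10-23 ALLOC][24-29 FREE]
Op 7: c = realloc(c, 13) -> NULL (c unchanged); heap: [0-1 FREE][2-9 ALLOC][10-23 ALLOC][24-29 FREE]
Op 8: free(c) -> (freed c); heap: [0-9 FREE][10-23 ALLOC][24-29 FREE]

Answer: [0-9 FREE][10-23 ALLOC][24-29 FREE]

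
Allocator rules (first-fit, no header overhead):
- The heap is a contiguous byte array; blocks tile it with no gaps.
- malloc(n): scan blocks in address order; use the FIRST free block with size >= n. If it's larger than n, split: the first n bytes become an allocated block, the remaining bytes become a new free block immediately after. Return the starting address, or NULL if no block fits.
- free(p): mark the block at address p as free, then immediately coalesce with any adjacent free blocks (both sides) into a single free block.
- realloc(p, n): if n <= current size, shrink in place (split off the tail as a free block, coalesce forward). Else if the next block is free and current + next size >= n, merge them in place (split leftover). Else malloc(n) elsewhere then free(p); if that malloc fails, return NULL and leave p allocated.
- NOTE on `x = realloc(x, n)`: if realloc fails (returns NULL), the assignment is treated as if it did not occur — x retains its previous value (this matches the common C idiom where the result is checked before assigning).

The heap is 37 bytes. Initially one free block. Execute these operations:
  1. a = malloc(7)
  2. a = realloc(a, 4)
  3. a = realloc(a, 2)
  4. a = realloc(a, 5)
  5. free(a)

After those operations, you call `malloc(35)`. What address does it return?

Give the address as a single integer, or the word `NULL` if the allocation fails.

Answer: 0

Derivation:
Op 1: a = malloc(7) -> a = 0; heap: [0-6 ALLOC][7-36 FREE]
Op 2: a = realloc(a, 4) -> a = 0; heap: [0-3 ALLOC][4-36 FREE]
Op 3: a = realloc(a, 2) -> a = 0; heap: [0-1 ALLOC][2-36 FREE]
Op 4: a = realloc(a, 5) -> a = 0; heap: [0-4 ALLOC][5-36 FREE]
Op 5: free(a) -> (freed a); heap: [0-36 FREE]
malloc(35): first-fit scan over [0-36 FREE] -> 0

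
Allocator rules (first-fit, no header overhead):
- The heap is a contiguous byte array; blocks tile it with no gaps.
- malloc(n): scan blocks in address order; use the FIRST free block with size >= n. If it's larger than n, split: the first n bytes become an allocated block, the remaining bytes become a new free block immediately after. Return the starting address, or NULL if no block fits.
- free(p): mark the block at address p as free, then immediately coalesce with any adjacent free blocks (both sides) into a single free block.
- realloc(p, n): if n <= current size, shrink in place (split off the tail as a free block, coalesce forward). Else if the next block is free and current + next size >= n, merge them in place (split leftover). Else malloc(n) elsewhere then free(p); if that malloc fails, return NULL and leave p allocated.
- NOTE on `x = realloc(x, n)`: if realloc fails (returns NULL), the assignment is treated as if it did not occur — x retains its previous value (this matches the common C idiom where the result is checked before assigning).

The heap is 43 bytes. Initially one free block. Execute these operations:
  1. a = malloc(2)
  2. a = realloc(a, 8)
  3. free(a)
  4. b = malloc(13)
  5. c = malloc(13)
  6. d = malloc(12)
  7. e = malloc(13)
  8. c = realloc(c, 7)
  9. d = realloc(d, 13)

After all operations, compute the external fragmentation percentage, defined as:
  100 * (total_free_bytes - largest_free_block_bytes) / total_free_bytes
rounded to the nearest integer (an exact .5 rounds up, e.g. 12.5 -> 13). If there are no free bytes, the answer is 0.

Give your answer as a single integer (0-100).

Op 1: a = malloc(2) -> a = 0; heap: [0-1 ALLOC][2-42 FREE]
Op 2: a = realloc(a, 8) -> a = 0; heap: [0-7 ALLOC][8-42 FREE]
Op 3: free(a) -> (freed a); heap: [0-42 FREE]
Op 4: b = malloc(13) -> b = 0; heap: [0-12 ALLOC][13-42 FREE]
Op 5: c = malloc(13) -> c = 13; heap: [0-12 ALLOC][13-25 ALLOC][26-42 FREE]
Op 6: d = malloc(12) -> d = 26; heap: [0-12 ALLOC][13-25 ALLOC][26-37 ALLOC][38-42 FREE]
Op 7: e = malloc(13) -> e = NULL; heap: [0-12 ALLOC][13-25 ALLOC][26-37 ALLOC][38-42 FREE]
Op 8: c = realloc(c, 7) -> c = 13; heap: [0-12 ALLOC][13-19 ALLOC][20-25 FREE][26-37 ALLOC][38-42 FREE]
Op 9: d = realloc(d, 13) -> d = 26; heap: [0-12 ALLOC][13-19 ALLOC][20-25 FREE][26-38 ALLOC][39-42 FREE]
Free blocks: [6 4] total_free=10 largest=6 -> 100*(10-6)/10 = 400/10 = 40

Answer: 40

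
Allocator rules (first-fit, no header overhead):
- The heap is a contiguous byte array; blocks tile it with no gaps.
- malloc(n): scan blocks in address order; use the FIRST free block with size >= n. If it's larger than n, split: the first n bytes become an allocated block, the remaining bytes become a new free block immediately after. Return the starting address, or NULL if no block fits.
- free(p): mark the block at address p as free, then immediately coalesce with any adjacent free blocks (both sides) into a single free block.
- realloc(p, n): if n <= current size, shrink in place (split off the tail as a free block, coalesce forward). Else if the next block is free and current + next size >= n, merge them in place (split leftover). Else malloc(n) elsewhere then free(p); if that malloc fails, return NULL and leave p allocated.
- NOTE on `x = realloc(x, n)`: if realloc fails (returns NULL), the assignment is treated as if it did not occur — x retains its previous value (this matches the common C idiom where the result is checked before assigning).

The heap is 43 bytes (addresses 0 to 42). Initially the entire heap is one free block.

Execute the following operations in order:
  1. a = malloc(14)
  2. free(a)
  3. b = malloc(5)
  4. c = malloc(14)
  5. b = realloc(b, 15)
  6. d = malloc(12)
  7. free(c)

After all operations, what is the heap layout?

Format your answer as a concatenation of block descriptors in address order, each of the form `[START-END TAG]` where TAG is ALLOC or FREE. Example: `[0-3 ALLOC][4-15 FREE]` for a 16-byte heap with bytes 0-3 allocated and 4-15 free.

Op 1: a = malloc(14) -> a = 0; heap: [0-13 ALLOC][14-42 FREE]
Op 2: free(a) -> (freed a); heap: [0-42 FREE]
Op 3: b = malloc(5) -> b = 0; heap: [0-4 ALLOC][5-42 FREE]
Op 4: c = malloc(14) -> c = 5; heap: [0-4 ALLOC][5-18 ALLOC][19-42 FREE]
Op 5: b = realloc(b, 15) -> b = 19; heap: [0-4 FREE][5-18 ALLOC][19-33 ALLOC][34-42 FREE]
Op 6: d = malloc(12) -> d = NULL; heap: [0-4 FREE][5-18 ALLOC][19-33 ALLOC][34-42 FREE]
Op 7: free(c) -> (freed c); heap: [0-18 FREE][19-33 ALLOC][34-42 FREE]

Answer: [0-18 FREE][19-33 ALLOC][34-42 FREE]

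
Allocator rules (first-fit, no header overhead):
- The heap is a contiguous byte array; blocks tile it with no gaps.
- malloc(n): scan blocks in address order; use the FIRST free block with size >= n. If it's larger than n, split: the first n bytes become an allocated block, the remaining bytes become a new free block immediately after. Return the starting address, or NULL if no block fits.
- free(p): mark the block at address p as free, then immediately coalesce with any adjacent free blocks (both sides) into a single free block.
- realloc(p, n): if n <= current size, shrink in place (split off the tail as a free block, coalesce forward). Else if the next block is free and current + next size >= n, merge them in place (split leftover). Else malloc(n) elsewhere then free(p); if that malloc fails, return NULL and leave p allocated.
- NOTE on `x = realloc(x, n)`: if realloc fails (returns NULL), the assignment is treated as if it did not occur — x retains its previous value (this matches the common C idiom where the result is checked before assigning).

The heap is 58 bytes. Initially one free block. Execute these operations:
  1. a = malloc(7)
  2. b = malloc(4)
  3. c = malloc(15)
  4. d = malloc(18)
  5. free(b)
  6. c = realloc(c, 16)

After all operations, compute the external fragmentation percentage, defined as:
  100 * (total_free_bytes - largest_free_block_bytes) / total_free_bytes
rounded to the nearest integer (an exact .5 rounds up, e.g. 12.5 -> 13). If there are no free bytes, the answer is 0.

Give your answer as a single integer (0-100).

Answer: 22

Derivation:
Op 1: a = malloc(7) -> a = 0; heap: [0-6 ALLOC][7-57 FREE]
Op 2: b = malloc(4) -> b = 7; heap: [0-6 ALLOC][7-10 ALLOC][11-57 FREE]
Op 3: c = malloc(15) -> c = 11; heap: [0-6 ALLOC][7-10 ALLOC][11-25 ALLOC][26-57 FREE]
Op 4: d = malloc(18) -> d = 26; heap: [0-6 ALLOC][7-10 ALLOC][11-25 ALLOC][26-43 ALLOC][44-57 FREE]
Op 5: free(b) -> (freed b); heap: [0-6 ALLOC][7-10 FREE][11-25 ALLOC][26-43 ALLOC][44-57 FREE]
Op 6: c = realloc(c, 16) -> NULL (c unchanged); heap: [0-6 ALLOC][7-10 FREE][11-25 ALLOC][26-43 ALLOC][44-57 FREE]
Free blocks: [4 14] total_free=18 largest=14 -> 100*(18-14)/18 = 400/18 ≈ 22.222 -> rounds to 22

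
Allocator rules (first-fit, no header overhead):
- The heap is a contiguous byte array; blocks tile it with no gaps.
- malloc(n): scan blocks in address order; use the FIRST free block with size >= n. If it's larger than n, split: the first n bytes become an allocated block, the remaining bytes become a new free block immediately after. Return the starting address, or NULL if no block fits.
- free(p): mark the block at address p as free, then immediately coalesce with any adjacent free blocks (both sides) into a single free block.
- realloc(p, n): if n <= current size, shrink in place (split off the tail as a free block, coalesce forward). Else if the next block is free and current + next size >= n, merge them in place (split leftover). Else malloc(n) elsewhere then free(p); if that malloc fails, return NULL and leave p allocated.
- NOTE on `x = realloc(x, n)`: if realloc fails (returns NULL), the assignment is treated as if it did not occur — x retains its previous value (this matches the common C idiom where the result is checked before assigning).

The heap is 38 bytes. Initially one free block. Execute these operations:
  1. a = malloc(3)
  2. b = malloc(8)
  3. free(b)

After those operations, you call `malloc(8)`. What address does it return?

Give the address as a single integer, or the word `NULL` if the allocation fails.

Op 1: a = malloc(3) -> a = 0; heap: [0-2 ALLOC][3-37 FREE]
Op 2: b = malloc(8) -> b = 3; heap: [0-2 ALLOC][3-10 ALLOC][11-37 FREE]
Op 3: free(b) -> (freed b); heap: [0-2 ALLOC][3-37 FREE]
malloc(8): first-fit scan over [0-2 ALLOC][3-37 FREE] -> 3

Answer: 3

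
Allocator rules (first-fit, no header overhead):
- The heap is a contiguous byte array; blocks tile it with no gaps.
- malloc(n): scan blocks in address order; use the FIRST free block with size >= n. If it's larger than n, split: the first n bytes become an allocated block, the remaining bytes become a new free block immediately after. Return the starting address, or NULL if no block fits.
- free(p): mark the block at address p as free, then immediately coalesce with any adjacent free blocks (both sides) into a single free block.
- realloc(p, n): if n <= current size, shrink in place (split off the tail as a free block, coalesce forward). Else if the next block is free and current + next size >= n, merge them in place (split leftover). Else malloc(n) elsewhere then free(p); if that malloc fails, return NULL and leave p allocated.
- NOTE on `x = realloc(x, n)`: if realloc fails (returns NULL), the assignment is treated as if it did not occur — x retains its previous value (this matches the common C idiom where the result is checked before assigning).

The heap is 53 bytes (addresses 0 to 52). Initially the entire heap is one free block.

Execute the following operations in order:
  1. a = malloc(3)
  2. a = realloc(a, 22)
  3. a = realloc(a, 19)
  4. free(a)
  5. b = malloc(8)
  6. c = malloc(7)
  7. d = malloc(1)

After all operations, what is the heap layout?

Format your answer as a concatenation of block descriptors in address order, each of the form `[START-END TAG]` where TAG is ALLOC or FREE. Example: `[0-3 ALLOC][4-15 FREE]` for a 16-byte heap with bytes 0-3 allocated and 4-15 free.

Op 1: a = malloc(3) -> a = 0; heap: [0-2 ALLOC][3-52 FREE]
Op 2: a = realloc(a, 22) -> a = 0; heap: [0-21 ALLOC][22-52 FREE]
Op 3: a = realloc(a, 19) -> a = 0; heap: [0-18 ALLOC][19-52 FREE]
Op 4: free(a) -> (freed a); heap: [0-52 FREE]
Op 5: b = malloc(8) -> b = 0; heap: [0-7 ALLOC][8-52 FREE]
Op 6: c = malloc(7) -> c = 8; heap: [0-7 ALLOC][8-14 ALLOC][15-52 FREE]
Op 7: d = malloc(1) -> d = 15; heap: [0-7 ALLOC][8-14 ALLOC][15-15 ALLOC][16-52 FREE]

Answer: [0-7 ALLOC][8-14 ALLOC][15-15 ALLOC][16-52 FREE]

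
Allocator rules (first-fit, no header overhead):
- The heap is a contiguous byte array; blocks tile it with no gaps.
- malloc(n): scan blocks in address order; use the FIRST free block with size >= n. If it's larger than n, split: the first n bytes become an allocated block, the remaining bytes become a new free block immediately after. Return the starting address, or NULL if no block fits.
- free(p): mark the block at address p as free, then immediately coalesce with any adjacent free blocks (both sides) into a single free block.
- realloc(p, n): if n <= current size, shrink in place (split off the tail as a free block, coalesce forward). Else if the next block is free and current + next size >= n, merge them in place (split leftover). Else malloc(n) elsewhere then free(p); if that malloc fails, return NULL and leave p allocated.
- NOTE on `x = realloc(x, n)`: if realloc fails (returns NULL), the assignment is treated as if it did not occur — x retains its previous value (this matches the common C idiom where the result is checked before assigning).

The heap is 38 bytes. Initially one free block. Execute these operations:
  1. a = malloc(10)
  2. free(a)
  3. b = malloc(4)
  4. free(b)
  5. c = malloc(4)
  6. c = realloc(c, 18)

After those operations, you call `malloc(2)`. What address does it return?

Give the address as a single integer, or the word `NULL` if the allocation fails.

Op 1: a = malloc(10) -> a = 0; heap: [0-9 ALLOC][10-37 FREE]
Op 2: free(a) -> (freed a); heap: [0-37 FREE]
Op 3: b = malloc(4) -> b = 0; heap: [0-3 ALLOC][4-37 FREE]
Op 4: free(b) -> (freed b); heap: [0-37 FREE]
Op 5: c = malloc(4) -> c = 0; heap: [0-3 ALLOC][4-37 FREE]
Op 6: c = realloc(c, 18) -> c = 0; heap: [0-17 ALLOC][18-37 FREE]
malloc(2): first-fit scan over [0-17 ALLOC][18-37 FREE] -> 18

Answer: 18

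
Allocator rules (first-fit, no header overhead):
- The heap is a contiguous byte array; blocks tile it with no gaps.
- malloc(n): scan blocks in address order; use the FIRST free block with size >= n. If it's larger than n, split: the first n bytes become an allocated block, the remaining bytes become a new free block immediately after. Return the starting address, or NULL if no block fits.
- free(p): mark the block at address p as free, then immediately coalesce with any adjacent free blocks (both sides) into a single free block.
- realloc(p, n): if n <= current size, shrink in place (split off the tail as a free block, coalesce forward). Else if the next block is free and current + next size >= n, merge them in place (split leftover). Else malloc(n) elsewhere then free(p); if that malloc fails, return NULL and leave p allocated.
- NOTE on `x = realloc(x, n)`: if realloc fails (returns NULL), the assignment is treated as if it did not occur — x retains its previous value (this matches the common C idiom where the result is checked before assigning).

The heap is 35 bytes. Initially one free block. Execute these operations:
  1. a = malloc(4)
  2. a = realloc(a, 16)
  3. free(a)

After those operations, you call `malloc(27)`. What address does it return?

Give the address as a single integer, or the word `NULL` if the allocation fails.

Answer: 0

Derivation:
Op 1: a = malloc(4) -> a = 0; heap: [0-3 ALLOC][4-34 FREE]
Op 2: a = realloc(a, 16) -> a = 0; heap: [0-15 ALLOC][16-34 FREE]
Op 3: free(a) -> (freed a); heap: [0-34 FREE]
malloc(27): first-fit scan over [0-34 FREE] -> 0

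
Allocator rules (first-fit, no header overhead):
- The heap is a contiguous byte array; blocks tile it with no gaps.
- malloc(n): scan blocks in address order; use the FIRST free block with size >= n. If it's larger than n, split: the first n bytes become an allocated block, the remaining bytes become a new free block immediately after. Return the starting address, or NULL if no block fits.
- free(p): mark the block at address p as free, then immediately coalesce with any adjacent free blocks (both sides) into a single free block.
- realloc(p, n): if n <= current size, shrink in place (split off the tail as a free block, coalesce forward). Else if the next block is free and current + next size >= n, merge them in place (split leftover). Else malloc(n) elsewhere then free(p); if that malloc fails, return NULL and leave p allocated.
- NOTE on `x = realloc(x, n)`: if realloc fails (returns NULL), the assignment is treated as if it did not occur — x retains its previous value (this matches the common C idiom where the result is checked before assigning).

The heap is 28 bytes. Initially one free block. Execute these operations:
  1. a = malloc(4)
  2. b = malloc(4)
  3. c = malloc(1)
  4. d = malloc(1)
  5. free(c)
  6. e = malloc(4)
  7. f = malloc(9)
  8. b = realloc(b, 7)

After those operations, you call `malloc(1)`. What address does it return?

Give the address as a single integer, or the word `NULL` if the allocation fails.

Op 1: a = malloc(4) -> a = 0; heap: [0-3 ALLOC][4-27 FREE]
Op 2: b = malloc(4) -> b = 4; heap: [0-3 ALLOC][4-7 ALLOC][8-27 FREE]
Op 3: c = malloc(1) -> c = 8; heap: [0-3 ALLOC][4-7 ALLOC][8-8 ALLOC][9-27 FREE]
Op 4: d = malloc(1) -> d = 9; heap: [0-3 ALLOC][4-7 ALLOC][8-8 ALLOC][9-9 ALLOC][10-27 FREE]
Op 5: free(c) -> (freed c); heap: [0-3 ALLOC][4-7 ALLOC][8-8 FREE][9-9 ALLOC][10-27 FREE]
Op 6: e = malloc(4) -> e = 10; heap: [0-3 ALLOC][4-7 ALLOC][8-8 FREE][9-9 ALLOC][10-13 ALLOC][14-27 FREE]
Op 7: f = malloc(9) -> f = 14; heap: [0-3 ALLOC][4-7 ALLOC][8-8 FREE][9-9 ALLOC][10-13 ALLOC][14-22 ALLOC][23-27 FREE]
Op 8: b = realloc(b, 7) -> NULL (b unchanged); heap: [0-3 ALLOC][4-7 ALLOC][8-8 FREE][9-9 ALLOC][10-13 ALLOC][14-22 ALLOC][23-27 FREE]
malloc(1): first-fit scan over [0-3 ALLOC][4-7 ALLOC][8-8 FREE][9-9 ALLOC][10-13 ALLOC][14-22 ALLOC][23-27 FREE] -> 8

Answer: 8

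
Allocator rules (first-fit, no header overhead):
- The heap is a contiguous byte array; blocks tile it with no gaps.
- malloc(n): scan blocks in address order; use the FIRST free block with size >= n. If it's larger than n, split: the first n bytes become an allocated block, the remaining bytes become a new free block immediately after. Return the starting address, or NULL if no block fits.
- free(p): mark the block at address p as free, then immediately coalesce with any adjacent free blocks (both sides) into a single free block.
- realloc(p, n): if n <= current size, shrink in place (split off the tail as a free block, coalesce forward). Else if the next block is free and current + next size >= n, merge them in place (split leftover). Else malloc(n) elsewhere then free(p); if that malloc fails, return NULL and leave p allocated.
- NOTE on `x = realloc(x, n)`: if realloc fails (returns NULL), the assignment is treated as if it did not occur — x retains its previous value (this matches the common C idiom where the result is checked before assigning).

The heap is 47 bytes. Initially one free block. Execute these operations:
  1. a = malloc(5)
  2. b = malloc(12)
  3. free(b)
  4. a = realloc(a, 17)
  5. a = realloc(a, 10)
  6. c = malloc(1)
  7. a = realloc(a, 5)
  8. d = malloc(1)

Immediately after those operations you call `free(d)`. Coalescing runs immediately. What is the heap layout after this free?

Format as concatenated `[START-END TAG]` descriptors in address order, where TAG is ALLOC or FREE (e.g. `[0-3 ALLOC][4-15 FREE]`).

Op 1: a = malloc(5) -> a = 0; heap: [0-4 ALLOC][5-46 FREE]
Op 2: b = malloc(12) -> b = 5; heap: [0-4 ALLOC][5-16 ALLOC][17-46 FREE]
Op 3: free(b) -> (freed b); heap: [0-4 ALLOC][5-46 FREE]
Op 4: a = realloc(a, 17) -> a = 0; heap: [0-16 ALLOC][17-46 FREE]
Op 5: a = realloc(a, 10) -> a = 0; heap: [0-9 ALLOC][10-46 FREE]
Op 6: c = malloc(1) -> c = 10; heap: [0-9 ALLOC][10-10 ALLOC][11-46 FREE]
Op 7: a = realloc(a, 5) -> a = 0; heap: [0-4 ALLOC][5-9 FREE][10-10 ALLOC][11-46 FREE]
Op 8: d = malloc(1) -> d = 5; heap: [0-4 ALLOC][5-5 ALLOC][6-9 FREE][10-10 ALLOC][11-46 FREE]
free(d): d = 5 -> block [5-5 ALLOC]; mark free, coalesce with adjacent free neighbors -> [0-4 ALLOC][5-9 FREE][10-10 ALLOC][11-46 FREE]

Answer: [0-4 ALLOC][5-9 FREE][10-10 ALLOC][11-46 FREE]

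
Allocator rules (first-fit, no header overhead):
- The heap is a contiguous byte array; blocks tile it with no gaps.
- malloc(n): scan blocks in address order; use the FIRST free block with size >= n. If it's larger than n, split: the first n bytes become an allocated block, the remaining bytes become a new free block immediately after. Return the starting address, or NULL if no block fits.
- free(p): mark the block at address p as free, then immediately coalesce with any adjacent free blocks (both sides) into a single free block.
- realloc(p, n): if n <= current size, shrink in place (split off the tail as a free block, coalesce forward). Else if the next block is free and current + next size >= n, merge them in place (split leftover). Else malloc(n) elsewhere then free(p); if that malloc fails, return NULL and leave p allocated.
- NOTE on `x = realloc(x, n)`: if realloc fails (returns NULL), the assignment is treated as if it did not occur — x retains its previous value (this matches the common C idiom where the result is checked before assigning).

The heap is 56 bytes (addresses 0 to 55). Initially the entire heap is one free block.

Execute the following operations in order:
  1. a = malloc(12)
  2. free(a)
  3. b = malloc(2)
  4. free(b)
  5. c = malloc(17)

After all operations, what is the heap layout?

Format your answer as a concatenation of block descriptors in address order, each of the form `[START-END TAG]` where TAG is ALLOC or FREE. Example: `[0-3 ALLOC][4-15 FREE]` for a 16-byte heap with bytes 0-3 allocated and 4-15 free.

Answer: [0-16 ALLOC][17-55 FREE]

Derivation:
Op 1: a = malloc(12) -> a = 0; heap: [0-11 ALLOC][12-55 FREE]
Op 2: free(a) -> (freed a); heap: [0-55 FREE]
Op 3: b = malloc(2) -> b = 0; heap: [0-1 ALLOC][2-55 FREE]
Op 4: free(b) -> (freed b); heap: [0-55 FREE]
Op 5: c = malloc(17) -> c = 0; heap: [0-16 ALLOC][17-55 FREE]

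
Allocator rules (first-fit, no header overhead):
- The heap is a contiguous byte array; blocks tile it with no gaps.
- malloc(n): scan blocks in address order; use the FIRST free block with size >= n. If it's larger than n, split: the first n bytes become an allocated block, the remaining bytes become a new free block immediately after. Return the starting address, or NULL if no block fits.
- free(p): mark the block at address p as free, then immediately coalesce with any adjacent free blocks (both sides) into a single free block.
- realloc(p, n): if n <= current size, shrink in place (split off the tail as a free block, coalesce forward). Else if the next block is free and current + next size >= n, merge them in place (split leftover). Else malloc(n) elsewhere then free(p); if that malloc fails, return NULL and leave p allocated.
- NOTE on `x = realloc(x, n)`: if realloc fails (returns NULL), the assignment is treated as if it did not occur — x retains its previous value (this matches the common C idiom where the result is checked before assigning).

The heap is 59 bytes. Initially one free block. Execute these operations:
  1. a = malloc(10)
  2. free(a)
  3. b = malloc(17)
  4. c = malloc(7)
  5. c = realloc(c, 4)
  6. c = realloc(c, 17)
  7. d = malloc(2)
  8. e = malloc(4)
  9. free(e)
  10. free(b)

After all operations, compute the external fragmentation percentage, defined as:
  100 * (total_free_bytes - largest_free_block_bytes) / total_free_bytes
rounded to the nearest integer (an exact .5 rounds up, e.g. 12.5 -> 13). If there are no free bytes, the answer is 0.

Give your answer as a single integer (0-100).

Op 1: a = malloc(10) -> a = 0; heap: [0-9 ALLOC][10-58 FREE]
Op 2: free(a) -> (freed a); heap: [0-58 FREE]
Op 3: b = malloc(17) -> b = 0; heap: [0-16 ALLOC][17-58 FREE]
Op 4: c = malloc(7) -> c = 17; heap: [0-16 ALLOC][17-23 ALLOC][24-58 FREE]
Op 5: c = realloc(c, 4) -> c = 17; heap: [0-16 ALLOC][17-20 ALLOC][21-58 FREE]
Op 6: c = realloc(c, 17) -> c = 17; heap: [0-16 ALLOC][17-33 ALLOC][34-58 FREE]
Op 7: d = malloc(2) -> d = 34; heap: [0-16 ALLOC][17-33 ALLOC][34-35 ALLOC][36-58 FREE]
Op 8: e = malloc(4) -> e = 36; heap: [0-16 ALLOC][17-33 ALLOC][34-35 ALLOC][36-39 ALLOC][40-58 FREE]
Op 9: free(e) -> (freed e); heap: [0-16 ALLOC][17-33 ALLOC][34-35 ALLOC][36-58 FREE]
Op 10: free(b) -> (freed b); heap: [0-16 FREE][17-33 ALLOC][34-35 ALLOC][36-58 FREE]
Free blocks: [17 23] total_free=40 largest=23 -> 100*(40-23)/40 = 1700/40 = 42.5 -> rounds to 43

Answer: 43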